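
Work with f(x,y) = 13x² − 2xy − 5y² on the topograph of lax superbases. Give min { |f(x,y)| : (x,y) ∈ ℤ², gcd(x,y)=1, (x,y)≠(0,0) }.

descent: ρ → (-5,12,6)  [lands on river]
river: ρ → (6,12,-5)
river: ρ → (-5,8,10)
river: ρ → (10,12,-3)
river: ρ → (-3,12,10)
river: ρ → (10,8,-5)
closes: descent 1, river 6
min |a| on river = 3

3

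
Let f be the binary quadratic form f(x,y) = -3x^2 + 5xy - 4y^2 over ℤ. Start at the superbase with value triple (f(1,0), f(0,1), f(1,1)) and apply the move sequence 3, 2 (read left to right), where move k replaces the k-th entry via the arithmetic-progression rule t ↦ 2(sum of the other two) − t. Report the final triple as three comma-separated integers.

start (-3,-4,-2) = (f(1,0),f(0,1),f(1,1))
replace slot 3: 2·((-3)+(-4)) − (-2) = -12 → (-3,-4,-12)
replace slot 2: 2·((-3)+(-12)) − (-4) = -26 → (-3,-26,-12)

-3,-26,-12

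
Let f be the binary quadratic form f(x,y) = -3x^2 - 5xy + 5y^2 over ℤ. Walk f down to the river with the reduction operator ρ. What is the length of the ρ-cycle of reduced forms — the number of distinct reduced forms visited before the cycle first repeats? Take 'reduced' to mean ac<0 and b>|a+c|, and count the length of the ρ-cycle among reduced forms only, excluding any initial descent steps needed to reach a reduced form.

D = 85, ⌊√D⌋ = 9
descent: ρ → (5,5,-3)  [lands on river]
river: ρ → (-3,7,3)
river: ρ → (3,5,-5)
river: ρ → (-5,5,3)
river: ρ → (3,7,-3)
river: ρ → (-3,5,5)
ρ-cycle length = 6 (tail of 1 descent step not counted)

6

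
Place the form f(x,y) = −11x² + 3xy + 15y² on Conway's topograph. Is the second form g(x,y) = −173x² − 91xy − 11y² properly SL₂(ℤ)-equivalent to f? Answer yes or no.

D₁ = 669, D₂ = 669
river cycle of f (length 10): (-11, 25, 1), (1, 25, -11), (-11, 19, 7), (7, 23, -5), (-5, 17, 19), (19, 21, -3), (-3, 21, 19), (19, 17, -5), (-5, 23, 7), (7, 19, -11)
river cycle of g (length 10): (-11, 25, 1), (1, 25, -11), (-11, 19, 7), (7, 23, -5), (-5, 17, 19), (19, 21, -3), (-3, 21, 19), (19, 17, -5), (-5, 23, 7), (7, 19, -11)
cycles coincide ⇒ equivalent

yes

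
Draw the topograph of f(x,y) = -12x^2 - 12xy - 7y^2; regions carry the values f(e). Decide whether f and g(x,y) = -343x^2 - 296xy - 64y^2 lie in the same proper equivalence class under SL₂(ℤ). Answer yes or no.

D₁ = -192, D₂ = -192
f is negative-definite; reduce −f:
−f: flip: (12,12,7)→(7,-12,12)
−f: translate: b→2 (≡-12 mod 14), so (7,-12,12)→(7,2,7)
−f: reduced (well bottom): (7,2,7) with a≤c, −a<b≤a
flip sign back: reduced form of f is (-7,-2,-7)
g is negative-definite; reduce −g:
−g: flip: (343,296,64)→(64,-296,343)
−g: translate: b→-40 (≡-296 mod 128), so (64,-296,343)→(64,-40,7)
−g: flip: (64,-40,7)→(7,40,64)
−g: translate: b→-2 (≡40 mod 14), so (7,40,64)→(7,-2,7)
−g: flip: (7,-2,7)→(7,2,7)
−g: reduced (well bottom): (7,2,7) with a≤c, −a<b≤a
flip sign back: reduced form of g is (-7,-2,-7)
reduced forms (-7, -2, -7) vs (-7, -2, -7) ⇒ equivalent

yes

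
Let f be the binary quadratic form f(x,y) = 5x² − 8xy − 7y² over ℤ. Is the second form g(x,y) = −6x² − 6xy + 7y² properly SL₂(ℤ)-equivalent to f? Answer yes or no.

D₁ = 204, D₂ = 204
river cycle of f (length 6): (-7, 8, 5), (5, 12, -3), (-3, 12, 5), (5, 8, -7), (-7, 6, 6), (6, 6, -7)
river cycle of g (length 6): (7, 6, -6), (-6, 6, 7), (7, 8, -5), (-5, 12, 3), (3, 12, -5), (-5, 8, 7)
cycles differ ⇒ inequivalent

no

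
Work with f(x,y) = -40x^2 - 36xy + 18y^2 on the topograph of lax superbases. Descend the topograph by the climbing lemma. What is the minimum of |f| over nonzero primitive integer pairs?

descent: ρ → (18,36,-40)  [lands on river]
river: ρ → (-40,44,14)
river: ρ → (14,40,-46)
river: ρ → (-46,52,8)
river: ρ → (8,60,-18)
river: ρ → (-18,48,26)
river: ρ → (26,56,-10)
river: ρ → (-10,64,2)
river: ρ → (2,64,-10)
river: ρ → (-10,56,26)
river: ρ → (26,48,-18)
river: ρ → (-18,60,8)
river: ρ → (8,52,-46)
river: ρ → (-46,40,14)
river: ρ → (14,44,-40)
river: ρ → (-40,36,18)
closes: descent 1, river 16
min |a| on river = 2

2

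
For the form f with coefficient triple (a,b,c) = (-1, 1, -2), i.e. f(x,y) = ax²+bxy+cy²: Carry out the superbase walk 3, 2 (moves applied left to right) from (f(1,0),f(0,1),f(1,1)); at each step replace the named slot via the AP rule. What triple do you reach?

start (-1,-2,-2) = (f(1,0),f(0,1),f(1,1))
replace slot 3: 2·((-1)+(-2)) − (-2) = -4 → (-1,-2,-4)
replace slot 2: 2·((-1)+(-4)) − (-2) = -8 → (-1,-8,-4)

-1,-8,-4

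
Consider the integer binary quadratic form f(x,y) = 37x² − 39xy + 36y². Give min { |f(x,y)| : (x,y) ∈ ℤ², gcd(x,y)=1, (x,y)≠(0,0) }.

translate: b→35 (≡-39 mod 74), so (37,-39,36)→(37,35,34)
flip: (37,35,34)→(34,-35,37)
translate: b→33 (≡-35 mod 68), so (34,-35,37)→(34,33,36)
reduced (well bottom): (34,33,36) with a≤c, −a<b≤a
well minimum = a = 34

34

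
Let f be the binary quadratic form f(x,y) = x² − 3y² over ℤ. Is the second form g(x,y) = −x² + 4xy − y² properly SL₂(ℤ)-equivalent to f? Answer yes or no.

D₁ = 12, D₂ = 12
river cycle of f (length 2): (1, 2, -2), (-2, 2, 1)
river cycle of g (length 2): (-1, 2, 2), (2, 2, -1)
cycles differ ⇒ inequivalent

no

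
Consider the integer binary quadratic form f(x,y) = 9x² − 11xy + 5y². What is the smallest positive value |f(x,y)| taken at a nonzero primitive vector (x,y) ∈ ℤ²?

translate: b→7 (≡-11 mod 18), so (9,-11,5)→(9,7,3)
flip: (9,7,3)→(3,-7,9)
translate: b→-1 (≡-7 mod 6), so (3,-7,9)→(3,-1,5)
reduced (well bottom): (3,-1,5) with a≤c, −a<b≤a
well minimum = a = 3

3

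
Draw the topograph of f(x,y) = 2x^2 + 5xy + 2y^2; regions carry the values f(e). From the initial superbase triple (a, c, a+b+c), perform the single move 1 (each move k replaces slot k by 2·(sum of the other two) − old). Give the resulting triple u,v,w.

start (2,2,9) = (f(1,0),f(0,1),f(1,1))
replace slot 1: 2·(2+9) − 2 = 20 → (20,2,9)

20,2,9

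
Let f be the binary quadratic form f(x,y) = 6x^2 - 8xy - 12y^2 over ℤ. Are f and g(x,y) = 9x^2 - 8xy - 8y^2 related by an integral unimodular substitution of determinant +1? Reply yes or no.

D₁ = 352, D₂ = 352
river cycle of f (length 6): (-12, 8, 6), (6, 16, -4), (-4, 16, 6), (6, 8, -12), (-12, 16, 2), (2, 16, -12)
river cycle of g (length 6): (-8, 8, 9), (9, 10, -7), (-7, 18, 1), (1, 18, -7), (-7, 10, 9), (9, 8, -8)
cycles differ ⇒ inequivalent

no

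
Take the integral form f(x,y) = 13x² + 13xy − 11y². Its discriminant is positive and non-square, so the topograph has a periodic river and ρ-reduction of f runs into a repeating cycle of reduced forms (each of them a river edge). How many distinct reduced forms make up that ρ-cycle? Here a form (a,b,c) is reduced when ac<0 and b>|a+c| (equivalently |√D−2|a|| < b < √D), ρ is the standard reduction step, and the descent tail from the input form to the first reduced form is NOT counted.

D = 741, ⌊√D⌋ = 27
river: ρ → (-11,9,15)
river: ρ → (15,21,-5)
river: ρ → (-5,19,19)
river: ρ → (19,19,-5)
river: ρ → (-5,21,15)
river: ρ → (15,9,-11)
river: ρ → (-11,13,13)
river: ρ → (13,13,-11)
ρ-cycle length = 8 (tail of 0 descent steps not counted)

8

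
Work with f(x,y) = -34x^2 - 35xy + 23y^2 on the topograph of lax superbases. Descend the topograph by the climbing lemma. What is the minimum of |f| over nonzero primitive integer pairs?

descent: ρ → (23,35,-34)  [lands on river]
river: ρ → (-34,33,24)
river: ρ → (24,63,-4)
river: ρ → (-4,65,8)
river: ρ → (8,63,-12)
river: ρ → (-12,57,23)
closes: descent 1, river 6
min |a| on river = 4

4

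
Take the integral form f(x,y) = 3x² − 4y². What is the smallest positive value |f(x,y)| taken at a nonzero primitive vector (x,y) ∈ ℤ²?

descent: ρ → (-4,0,3)
descent: ρ → (3,6,-1)  [lands on river]
river: ρ → (-1,6,3)
closes: descent 2, river 2
min |a| on river = 1

1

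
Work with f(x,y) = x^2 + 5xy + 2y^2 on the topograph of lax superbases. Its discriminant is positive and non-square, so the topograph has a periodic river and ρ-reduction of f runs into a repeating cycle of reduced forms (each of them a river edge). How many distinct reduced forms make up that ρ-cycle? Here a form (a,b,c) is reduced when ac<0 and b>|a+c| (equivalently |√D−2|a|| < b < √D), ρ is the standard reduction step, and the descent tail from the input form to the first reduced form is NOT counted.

D = 17, ⌊√D⌋ = 4
descent: ρ → (2,3,-1)  [lands on river]
river: ρ → (-1,3,2)
river: ρ → (2,1,-2)
river: ρ → (-2,3,1)
river: ρ → (1,3,-2)
river: ρ → (-2,1,2)
ρ-cycle length = 6 (tail of 1 descent step not counted)

6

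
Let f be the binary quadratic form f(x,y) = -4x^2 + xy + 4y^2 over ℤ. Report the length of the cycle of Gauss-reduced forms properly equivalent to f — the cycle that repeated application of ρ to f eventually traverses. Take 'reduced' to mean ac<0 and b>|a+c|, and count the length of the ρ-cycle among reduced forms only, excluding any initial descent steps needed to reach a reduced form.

D = 65, ⌊√D⌋ = 8
river: ρ → (4,7,-1)
river: ρ → (-1,7,4)
river: ρ → (4,1,-4)
river: ρ → (-4,7,1)
river: ρ → (1,7,-4)
river: ρ → (-4,1,4)
ρ-cycle length = 6 (tail of 0 descent steps not counted)

6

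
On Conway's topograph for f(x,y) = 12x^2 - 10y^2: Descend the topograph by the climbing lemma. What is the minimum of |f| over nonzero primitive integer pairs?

descent: ρ → (-10,20,2)  [lands on river]
river: ρ → (2,20,-10)
closes: descent 1, river 2
min |a| on river = 2

2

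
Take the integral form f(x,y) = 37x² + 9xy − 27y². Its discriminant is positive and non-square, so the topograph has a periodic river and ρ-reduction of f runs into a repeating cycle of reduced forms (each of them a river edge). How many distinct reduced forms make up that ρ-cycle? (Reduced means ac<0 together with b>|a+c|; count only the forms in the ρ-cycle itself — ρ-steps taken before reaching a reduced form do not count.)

D = 4077, ⌊√D⌋ = 63
descent: ρ → (-27,45,19)  [lands on river]
river: ρ → (19,31,-41)
river: ρ → (-41,51,9)
river: ρ → (9,57,-23)
river: ρ → (-23,35,31)
river: ρ → (31,27,-27)
river: ρ → (-27,27,31)
river: ρ → (31,35,-23)
river: ρ → (-23,57,9)
river: ρ → (9,51,-41)
river: ρ → (-41,31,19)
river: ρ → (19,45,-27)
river: ρ → (-27,63,1)
river: ρ → (1,63,-27)
ρ-cycle length = 14 (tail of 1 descent step not counted)

14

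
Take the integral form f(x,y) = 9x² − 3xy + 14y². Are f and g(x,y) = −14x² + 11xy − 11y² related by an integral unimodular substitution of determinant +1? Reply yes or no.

D₁ = -495, D₂ = -495
f: reduced (well bottom): (9,-3,14) with a≤c, −a<b≤a
g is negative-definite; reduce −g:
−g: flip: (14,-11,11)→(11,11,14)
−g: reduced (well bottom): (11,11,14) with a≤c, −a<b≤a
flip sign back: reduced form of g is (-11,-11,-14)
reduced forms (9, -3, 14) vs (-11, -11, -14) ⇒ inequivalent

no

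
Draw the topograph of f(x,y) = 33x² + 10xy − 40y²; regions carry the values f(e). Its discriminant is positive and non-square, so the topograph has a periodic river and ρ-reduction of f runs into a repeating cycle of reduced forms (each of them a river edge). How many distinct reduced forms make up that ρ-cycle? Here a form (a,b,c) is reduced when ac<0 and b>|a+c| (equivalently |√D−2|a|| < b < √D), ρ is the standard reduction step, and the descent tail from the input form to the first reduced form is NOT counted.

D = 5380, ⌊√D⌋ = 73
river: ρ → (-40,70,3)
river: ρ → (3,68,-63)
river: ρ → (-63,58,8)
river: ρ → (8,70,-15)
river: ρ → (-15,50,48)
river: ρ → (48,46,-17)
river: ρ → (-17,56,33)
river: ρ → (33,10,-40)
ρ-cycle length = 8 (tail of 0 descent steps not counted)

8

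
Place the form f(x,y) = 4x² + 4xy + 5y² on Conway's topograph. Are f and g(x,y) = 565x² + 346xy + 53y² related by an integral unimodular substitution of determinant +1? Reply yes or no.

D₁ = -64, D₂ = -64
f: reduced (well bottom): (4,4,5) with a≤c, −a<b≤a
g: flip: (565,346,53)→(53,-346,565)
g: translate: b→-28 (≡-346 mod 106), so (53,-346,565)→(53,-28,4)
g: flip: (53,-28,4)→(4,28,53)
g: translate: b→4 (≡28 mod 8), so (4,28,53)→(4,4,5)
g: reduced (well bottom): (4,4,5) with a≤c, −a<b≤a
reduced forms (4, 4, 5) vs (4, 4, 5) ⇒ equivalent

yes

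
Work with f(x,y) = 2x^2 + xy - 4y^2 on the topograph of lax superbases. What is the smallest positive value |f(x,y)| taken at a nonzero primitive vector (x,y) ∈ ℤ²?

descent: ρ → (-4,-1,2)
descent: ρ → (2,5,-1)  [lands on river]
river: ρ → (-1,5,2)
river: ρ → (2,3,-3)
river: ρ → (-3,3,2)
closes: descent 2, river 4
min |a| on river = 1

1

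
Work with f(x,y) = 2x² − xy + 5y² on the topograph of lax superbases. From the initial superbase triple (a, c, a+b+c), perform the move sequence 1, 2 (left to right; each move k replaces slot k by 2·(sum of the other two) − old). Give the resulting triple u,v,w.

start (2,5,6) = (f(1,0),f(0,1),f(1,1))
replace slot 1: 2·(5+6) − 2 = 20 → (20,5,6)
replace slot 2: 2·(20+6) − 5 = 47 → (20,47,6)

20,47,6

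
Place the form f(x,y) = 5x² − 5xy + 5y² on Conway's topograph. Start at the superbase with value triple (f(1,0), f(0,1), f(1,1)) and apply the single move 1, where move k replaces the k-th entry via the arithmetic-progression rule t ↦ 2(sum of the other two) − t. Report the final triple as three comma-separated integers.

start (5,5,5) = (f(1,0),f(0,1),f(1,1))
replace slot 1: 2·(5+5) − 5 = 15 → (15,5,5)

15,5,5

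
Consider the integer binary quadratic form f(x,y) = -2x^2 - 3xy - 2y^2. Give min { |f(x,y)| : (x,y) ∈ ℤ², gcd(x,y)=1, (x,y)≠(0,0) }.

translate: b→-1 (≡3 mod 4), so (2,3,2)→(2,-1,1)
flip: (2,-1,1)→(1,1,2)
reduced (well bottom): (1,1,2) with a≤c, −a<b≤a
well minimum |f| = |-1| = 1 (negative-definite)

1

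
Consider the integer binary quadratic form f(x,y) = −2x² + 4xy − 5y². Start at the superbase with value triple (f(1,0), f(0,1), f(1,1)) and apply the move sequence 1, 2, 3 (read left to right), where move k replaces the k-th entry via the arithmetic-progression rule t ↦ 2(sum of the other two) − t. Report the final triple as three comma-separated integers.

start (-2,-5,-3) = (f(1,0),f(0,1),f(1,1))
replace slot 1: 2·((-5)+(-3)) − (-2) = -14 → (-14,-5,-3)
replace slot 2: 2·((-14)+(-3)) − (-5) = -29 → (-14,-29,-3)
replace slot 3: 2·((-14)+(-29)) − (-3) = -83 → (-14,-29,-83)

-14,-29,-83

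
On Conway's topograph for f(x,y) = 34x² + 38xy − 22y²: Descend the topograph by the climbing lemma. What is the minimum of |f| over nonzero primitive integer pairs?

river: ρ → (-22,50,22)
river: ρ → (22,38,-34)
river: ρ → (-34,30,26)
river: ρ → (26,22,-38)
river: ρ → (-38,54,10)
river: ρ → (10,66,-2)
river: ρ → (-2,66,10)
river: ρ → (10,54,-38)
river: ρ → (-38,22,26)
river: ρ → (26,30,-34)
river: ρ → (-34,38,22)
river: ρ → (22,50,-22)
river: ρ → (-22,38,34)
river: ρ → (34,30,-26)
river: ρ → (-26,22,38)
river: ρ → (38,54,-10)
river: ρ → (-10,66,2)
river: ρ → (2,66,-10)
river: ρ → (-10,54,38)
river: ρ → (38,22,-26)
river: ρ → (-26,30,34)
river: ρ → (34,38,-22)
closes: descent 0, river 22
min |a| on river = 2

2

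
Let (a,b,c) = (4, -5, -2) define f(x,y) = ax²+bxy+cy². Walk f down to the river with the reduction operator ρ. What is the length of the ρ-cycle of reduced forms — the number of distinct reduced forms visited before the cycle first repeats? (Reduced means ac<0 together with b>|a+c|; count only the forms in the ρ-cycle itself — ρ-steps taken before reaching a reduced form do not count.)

D = 57, ⌊√D⌋ = 7
descent: ρ → (-2,5,4)  [lands on river]
river: ρ → (4,3,-3)
river: ρ → (-3,3,4)
river: ρ → (4,5,-2)
river: ρ → (-2,7,1)
river: ρ → (1,7,-2)
ρ-cycle length = 6 (tail of 1 descent step not counted)

6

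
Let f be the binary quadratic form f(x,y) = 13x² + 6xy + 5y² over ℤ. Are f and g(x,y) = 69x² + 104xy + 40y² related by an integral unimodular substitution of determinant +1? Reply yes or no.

D₁ = -224, D₂ = -224
f: flip: (13,6,5)→(5,-6,13)
f: translate: b→4 (≡-6 mod 10), so (5,-6,13)→(5,4,12)
f: reduced (well bottom): (5,4,12) with a≤c, −a<b≤a
g: translate: b→-34 (≡104 mod 138), so (69,104,40)→(69,-34,5)
g: flip: (69,-34,5)→(5,34,69)
g: translate: b→4 (≡34 mod 10), so (5,34,69)→(5,4,12)
g: reduced (well bottom): (5,4,12) with a≤c, −a<b≤a
reduced forms (5, 4, 12) vs (5, 4, 12) ⇒ equivalent

yes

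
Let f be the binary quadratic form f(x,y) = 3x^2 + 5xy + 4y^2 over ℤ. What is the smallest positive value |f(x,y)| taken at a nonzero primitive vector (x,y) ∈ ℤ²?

translate: b→-1 (≡5 mod 6), so (3,5,4)→(3,-1,2)
flip: (3,-1,2)→(2,1,3)
reduced (well bottom): (2,1,3) with a≤c, −a<b≤a
well minimum = a = 2

2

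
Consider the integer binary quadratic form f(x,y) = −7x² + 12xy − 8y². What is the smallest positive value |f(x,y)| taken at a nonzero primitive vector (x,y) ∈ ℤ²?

translate: b→2 (≡-12 mod 14), so (7,-12,8)→(7,2,3)
flip: (7,2,3)→(3,-2,7)
reduced (well bottom): (3,-2,7) with a≤c, −a<b≤a
well minimum |f| = |-3| = 3 (negative-definite)

3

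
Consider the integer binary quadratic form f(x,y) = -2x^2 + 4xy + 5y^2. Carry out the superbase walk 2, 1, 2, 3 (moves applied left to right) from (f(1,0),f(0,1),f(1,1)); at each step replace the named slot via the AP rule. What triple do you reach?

start (-2,5,7) = (f(1,0),f(0,1),f(1,1))
replace slot 2: 2·((-2)+7) − 5 = 5 → (-2,5,7)
replace slot 1: 2·(5+7) − (-2) = 26 → (26,5,7)
replace slot 2: 2·(26+7) − 5 = 61 → (26,61,7)
replace slot 3: 2·(26+61) − 7 = 167 → (26,61,167)

26,61,167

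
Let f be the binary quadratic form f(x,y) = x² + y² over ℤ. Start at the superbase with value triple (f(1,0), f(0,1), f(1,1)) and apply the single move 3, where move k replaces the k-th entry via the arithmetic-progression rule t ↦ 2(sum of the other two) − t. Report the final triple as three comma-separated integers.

start (1,1,2) = (f(1,0),f(0,1),f(1,1))
replace slot 3: 2·(1+1) − 2 = 2 → (1,1,2)

1,1,2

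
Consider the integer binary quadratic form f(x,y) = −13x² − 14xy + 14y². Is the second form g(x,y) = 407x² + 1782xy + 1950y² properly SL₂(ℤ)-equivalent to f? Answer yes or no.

D₁ = 924, D₂ = 924
river cycle of f (length 8): (14, 14, -13), (-13, 12, 15), (15, 18, -10), (-10, 22, 11), (11, 22, -10), (-10, 18, 15), (15, 12, -13), (-13, 14, 14)
river cycle of g (length 8): (14, 14, -13), (-13, 12, 15), (15, 18, -10), (-10, 22, 11), (11, 22, -10), (-10, 18, 15), (15, 12, -13), (-13, 14, 14)
cycles coincide ⇒ equivalent

yes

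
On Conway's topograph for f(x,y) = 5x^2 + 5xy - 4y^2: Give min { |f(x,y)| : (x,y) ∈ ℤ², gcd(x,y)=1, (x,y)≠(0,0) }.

river: ρ → (-4,3,6)
river: ρ → (6,9,-1)
river: ρ → (-1,9,6)
river: ρ → (6,3,-4)
river: ρ → (-4,5,5)
river: ρ → (5,5,-4)
closes: descent 0, river 6
min |a| on river = 1

1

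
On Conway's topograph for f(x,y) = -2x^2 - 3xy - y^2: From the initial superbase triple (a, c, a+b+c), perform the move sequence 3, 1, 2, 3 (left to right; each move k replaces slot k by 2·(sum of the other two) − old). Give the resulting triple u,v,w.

start (-2,-1,-6) = (f(1,0),f(0,1),f(1,1))
replace slot 3: 2·((-2)+(-1)) − (-6) = 0 → (-2,-1,0)
replace slot 1: 2·((-1)+0) − (-2) = 0 → (0,-1,0)
replace slot 2: 2·(0+0) − (-1) = 1 → (0,1,0)
replace slot 3: 2·(0+1) − 0 = 2 → (0,1,2)

0,1,2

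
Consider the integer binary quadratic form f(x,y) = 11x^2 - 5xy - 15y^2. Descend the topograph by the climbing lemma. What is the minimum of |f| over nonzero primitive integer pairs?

descent: ρ → (-15,5,11)  [lands on river]
river: ρ → (11,17,-9)
river: ρ → (-9,19,9)
river: ρ → (9,17,-11)
river: ρ → (-11,5,15)
river: ρ → (15,25,-1)
river: ρ → (-1,25,15)
river: ρ → (15,5,-11)
river: ρ → (-11,17,9)
river: ρ → (9,19,-9)
river: ρ → (-9,17,11)
river: ρ → (11,5,-15)
river: ρ → (-15,25,1)
river: ρ → (1,25,-15)
closes: descent 1, river 14
min |a| on river = 1

1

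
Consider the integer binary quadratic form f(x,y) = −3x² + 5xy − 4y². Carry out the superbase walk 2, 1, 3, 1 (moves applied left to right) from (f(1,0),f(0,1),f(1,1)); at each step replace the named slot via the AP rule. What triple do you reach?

start (-3,-4,-2) = (f(1,0),f(0,1),f(1,1))
replace slot 2: 2·((-3)+(-2)) − (-4) = -6 → (-3,-6,-2)
replace slot 1: 2·((-6)+(-2)) − (-3) = -13 → (-13,-6,-2)
replace slot 3: 2·((-13)+(-6)) − (-2) = -36 → (-13,-6,-36)
replace slot 1: 2·((-6)+(-36)) − (-13) = -71 → (-71,-6,-36)

-71,-6,-36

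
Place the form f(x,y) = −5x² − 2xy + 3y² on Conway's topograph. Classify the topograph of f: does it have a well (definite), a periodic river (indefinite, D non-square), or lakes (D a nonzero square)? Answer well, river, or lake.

D = b²−4ac = (-2)² − 4·(-5)·3 = 64
D = 8² is a perfect square ⇒ form factors over ℤ ⇒ lakes

lake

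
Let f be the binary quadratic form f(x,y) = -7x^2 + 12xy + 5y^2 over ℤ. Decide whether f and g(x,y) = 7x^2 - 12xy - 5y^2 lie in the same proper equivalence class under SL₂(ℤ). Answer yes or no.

D₁ = 284, D₂ = 284
river cycle of f (length 8): (5, 8, -11), (-11, 14, 2), (2, 14, -11), (-11, 8, 5), (5, 12, -7), (-7, 16, 1), (1, 16, -7), (-7, 12, 5)
river cycle of g (length 8): (-5, 12, 7), (7, 16, -1), (-1, 16, 7), (7, 12, -5), (-5, 8, 11), (11, 14, -2), (-2, 14, 11), (11, 8, -5)
cycles differ ⇒ inequivalent

no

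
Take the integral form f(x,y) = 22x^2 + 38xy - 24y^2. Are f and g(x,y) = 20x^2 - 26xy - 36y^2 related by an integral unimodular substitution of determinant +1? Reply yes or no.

D₁ = 3556, D₂ = 3556
river cycle of f (length 42): (-24, 58, 2), (2, 58, -24), (-24, 38, 22), (22, 50, -12), (-12, 46, 30), (30, 14, -28), (-28, 42, 16), (16, 54, -10), (-10, 46, 36), (36, 26, -20), … (32 more)
river cycle of g (length 42): (-36, 26, 20), (20, 54, -8), (-8, 58, 6), (6, 50, -44), (-44, 38, 12), (12, 58, -4), (-4, 54, 40), (40, 26, -18), (-18, 46, 20), (20, 34, -30), … (32 more)
cycles differ ⇒ inequivalent

no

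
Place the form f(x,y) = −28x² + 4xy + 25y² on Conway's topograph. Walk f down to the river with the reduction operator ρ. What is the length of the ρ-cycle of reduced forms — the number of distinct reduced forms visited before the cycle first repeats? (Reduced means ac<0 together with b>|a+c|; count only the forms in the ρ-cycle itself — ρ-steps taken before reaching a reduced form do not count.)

D = 2816, ⌊√D⌋ = 53
river: ρ → (25,46,-7)
river: ρ → (-7,52,4)
river: ρ → (4,52,-7)
river: ρ → (-7,46,25)
river: ρ → (25,4,-28)
river: ρ → (-28,52,1)
river: ρ → (1,52,-28)
river: ρ → (-28,4,25)
ρ-cycle length = 8 (tail of 0 descent steps not counted)

8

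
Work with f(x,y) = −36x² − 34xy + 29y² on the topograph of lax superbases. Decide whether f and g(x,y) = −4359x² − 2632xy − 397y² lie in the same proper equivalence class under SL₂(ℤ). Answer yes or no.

D₁ = 5332, D₂ = 5332
river cycle of f (length 28): (29, 34, -36), (-36, 38, 27), (27, 70, -4), (-4, 66, 61), (61, 56, -9), (-9, 70, 12), (12, 50, -59), (-59, 68, 3), (3, 70, -36), (-36, 2, 37), … (18 more)
river cycle of g (length 28): (-36, 38, 27), (27, 70, -4), (-4, 66, 61), (61, 56, -9), (-9, 70, 12), (12, 50, -59), (-59, 68, 3), (3, 70, -36), (-36, 2, 37), (37, 72, -1), … (18 more)
cycles coincide ⇒ equivalent

yes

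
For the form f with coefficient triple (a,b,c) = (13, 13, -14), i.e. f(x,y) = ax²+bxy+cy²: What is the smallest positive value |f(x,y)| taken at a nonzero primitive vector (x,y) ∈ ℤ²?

river: ρ → (-14,15,12)
river: ρ → (12,9,-17)
river: ρ → (-17,25,4)
river: ρ → (4,23,-23)
river: ρ → (-23,23,4)
river: ρ → (4,25,-17)
river: ρ → (-17,9,12)
river: ρ → (12,15,-14)
river: ρ → (-14,13,13)
river: ρ → (13,13,-14)
closes: descent 0, river 10
min |a| on river = 4

4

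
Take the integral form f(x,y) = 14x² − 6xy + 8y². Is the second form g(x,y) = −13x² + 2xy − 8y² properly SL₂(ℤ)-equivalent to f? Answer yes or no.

D₁ = -412, D₂ = -412
f: flip: (14,-6,8)→(8,6,14)
f: reduced (well bottom): (8,6,14) with a≤c, −a<b≤a
g is negative-definite; reduce −g:
−g: flip: (13,-2,8)→(8,2,13)
−g: reduced (well bottom): (8,2,13) with a≤c, −a<b≤a
flip sign back: reduced form of g is (-8,-2,-13)
reduced forms (8, 6, 14) vs (-8, -2, -13) ⇒ inequivalent

no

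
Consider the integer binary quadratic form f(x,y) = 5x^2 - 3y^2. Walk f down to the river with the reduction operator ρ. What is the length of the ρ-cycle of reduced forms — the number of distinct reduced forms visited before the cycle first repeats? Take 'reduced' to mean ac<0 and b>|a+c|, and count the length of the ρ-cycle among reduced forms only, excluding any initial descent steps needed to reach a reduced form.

D = 60, ⌊√D⌋ = 7
descent: ρ → (-3,6,2)  [lands on river]
river: ρ → (2,6,-3)
ρ-cycle length = 2 (tail of 1 descent step not counted)

2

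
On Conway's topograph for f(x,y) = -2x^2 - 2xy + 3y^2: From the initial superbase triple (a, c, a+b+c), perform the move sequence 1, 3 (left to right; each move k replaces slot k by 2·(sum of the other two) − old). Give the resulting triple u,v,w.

start (-2,3,-1) = (f(1,0),f(0,1),f(1,1))
replace slot 1: 2·(3+(-1)) − (-2) = 6 → (6,3,-1)
replace slot 3: 2·(6+3) − (-1) = 19 → (6,3,19)

6,3,19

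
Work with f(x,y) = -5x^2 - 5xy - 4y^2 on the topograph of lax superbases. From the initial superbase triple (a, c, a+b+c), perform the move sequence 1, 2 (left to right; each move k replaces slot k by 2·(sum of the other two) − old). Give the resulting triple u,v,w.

start (-5,-4,-14) = (f(1,0),f(0,1),f(1,1))
replace slot 1: 2·((-4)+(-14)) − (-5) = -31 → (-31,-4,-14)
replace slot 2: 2·((-31)+(-14)) − (-4) = -86 → (-31,-86,-14)

-31,-86,-14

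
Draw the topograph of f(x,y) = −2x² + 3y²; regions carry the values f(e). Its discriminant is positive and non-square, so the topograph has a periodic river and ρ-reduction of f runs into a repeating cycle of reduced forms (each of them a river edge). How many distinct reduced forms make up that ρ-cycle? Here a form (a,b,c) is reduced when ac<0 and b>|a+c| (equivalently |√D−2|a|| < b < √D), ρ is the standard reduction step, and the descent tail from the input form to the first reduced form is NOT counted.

D = 24, ⌊√D⌋ = 4
descent: ρ → (3,0,-2)
descent: ρ → (-2,4,1)  [lands on river]
river: ρ → (1,4,-2)
ρ-cycle length = 2 (tail of 2 descent steps not counted)

2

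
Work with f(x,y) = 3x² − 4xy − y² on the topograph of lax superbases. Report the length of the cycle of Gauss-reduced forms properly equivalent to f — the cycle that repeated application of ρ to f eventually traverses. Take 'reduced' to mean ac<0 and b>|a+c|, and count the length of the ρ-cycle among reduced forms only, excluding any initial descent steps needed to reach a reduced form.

D = 28, ⌊√D⌋ = 5
descent: ρ → (-1,4,3)  [lands on river]
river: ρ → (3,2,-2)
river: ρ → (-2,2,3)
river: ρ → (3,4,-1)
ρ-cycle length = 4 (tail of 1 descent step not counted)

4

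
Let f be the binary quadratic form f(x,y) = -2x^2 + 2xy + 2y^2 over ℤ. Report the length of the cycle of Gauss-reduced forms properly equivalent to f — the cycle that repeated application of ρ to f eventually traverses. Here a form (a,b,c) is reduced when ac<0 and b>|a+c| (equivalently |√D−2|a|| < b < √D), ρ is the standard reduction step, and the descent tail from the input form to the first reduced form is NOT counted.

D = 20, ⌊√D⌋ = 4
river: ρ → (2,2,-2)
river: ρ → (-2,2,2)
ρ-cycle length = 2 (tail of 0 descent steps not counted)

2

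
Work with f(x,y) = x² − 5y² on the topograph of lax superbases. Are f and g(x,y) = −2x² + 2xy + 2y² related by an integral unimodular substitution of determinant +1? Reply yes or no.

D₁ = 20, D₂ = 20
river cycle of f (length 2): (1, 4, -1), (-1, 4, 1)
river cycle of g (length 2): (2, 2, -2), (-2, 2, 2)
cycles differ ⇒ inequivalent

no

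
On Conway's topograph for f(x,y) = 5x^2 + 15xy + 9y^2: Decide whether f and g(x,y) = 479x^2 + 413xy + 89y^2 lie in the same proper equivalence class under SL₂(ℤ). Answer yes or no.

D₁ = 45, D₂ = 45
river cycle of f (length 2): (-1, 5, 5), (5, 5, -1)
river cycle of g (length 2): (-1, 5, 5), (5, 5, -1)
cycles coincide ⇒ equivalent

yes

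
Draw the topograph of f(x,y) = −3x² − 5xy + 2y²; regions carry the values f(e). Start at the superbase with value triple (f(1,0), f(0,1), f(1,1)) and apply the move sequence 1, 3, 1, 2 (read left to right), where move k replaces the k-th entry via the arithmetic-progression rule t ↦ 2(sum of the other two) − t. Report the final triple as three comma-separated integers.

start (-3,2,-6) = (f(1,0),f(0,1),f(1,1))
replace slot 1: 2·(2+(-6)) − (-3) = -5 → (-5,2,-6)
replace slot 3: 2·((-5)+2) − (-6) = 0 → (-5,2,0)
replace slot 1: 2·(2+0) − (-5) = 9 → (9,2,0)
replace slot 2: 2·(9+0) − 2 = 16 → (9,16,0)

9,16,0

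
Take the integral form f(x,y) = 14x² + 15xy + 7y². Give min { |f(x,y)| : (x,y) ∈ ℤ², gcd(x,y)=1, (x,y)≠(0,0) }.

translate: b→-13 (≡15 mod 28), so (14,15,7)→(14,-13,6)
flip: (14,-13,6)→(6,13,14)
translate: b→1 (≡13 mod 12), so (6,13,14)→(6,1,7)
reduced (well bottom): (6,1,7) with a≤c, −a<b≤a
well minimum = a = 6

6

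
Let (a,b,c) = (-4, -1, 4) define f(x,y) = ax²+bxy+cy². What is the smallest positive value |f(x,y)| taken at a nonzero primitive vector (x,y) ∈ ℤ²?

descent: ρ → (4,1,-4)  [lands on river]
river: ρ → (-4,7,1)
river: ρ → (1,7,-4)
river: ρ → (-4,1,4)
river: ρ → (4,7,-1)
river: ρ → (-1,7,4)
closes: descent 1, river 6
min |a| on river = 1

1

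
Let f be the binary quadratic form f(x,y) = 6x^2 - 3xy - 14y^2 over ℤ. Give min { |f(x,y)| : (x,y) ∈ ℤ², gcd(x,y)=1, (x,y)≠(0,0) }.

descent: ρ → (-14,3,6)
descent: ρ → (6,9,-11)  [lands on river]
river: ρ → (-11,13,4)
river: ρ → (4,11,-14)
river: ρ → (-14,17,1)
river: ρ → (1,17,-14)
river: ρ → (-14,11,4)
river: ρ → (4,13,-11)
river: ρ → (-11,9,6)
river: ρ → (6,15,-5)
river: ρ → (-5,15,6)
closes: descent 2, river 10
min |a| on river = 1

1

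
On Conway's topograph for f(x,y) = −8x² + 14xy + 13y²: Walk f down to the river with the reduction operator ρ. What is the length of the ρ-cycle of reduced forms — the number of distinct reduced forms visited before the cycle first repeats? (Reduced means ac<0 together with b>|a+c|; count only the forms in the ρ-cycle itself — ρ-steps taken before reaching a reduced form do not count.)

D = 612, ⌊√D⌋ = 24
river: ρ → (13,12,-9)
river: ρ → (-9,24,1)
river: ρ → (1,24,-9)
river: ρ → (-9,12,13)
river: ρ → (13,14,-8)
river: ρ → (-8,18,9)
river: ρ → (9,18,-8)
river: ρ → (-8,14,13)
ρ-cycle length = 8 (tail of 0 descent steps not counted)

8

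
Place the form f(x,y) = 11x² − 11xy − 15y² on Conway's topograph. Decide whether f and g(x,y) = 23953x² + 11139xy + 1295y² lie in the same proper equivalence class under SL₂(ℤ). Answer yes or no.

D₁ = 781, D₂ = 781
river cycle of f (length 18): (-15, 11, 11), (11, 11, -15), (-15, 19, 7), (7, 23, -9), (-9, 13, 17), (17, 21, -5), (-5, 19, 21), (21, 23, -3), (-3, 25, 13), (13, 27, -1), … (8 more)
river cycle of g (length 18): (11, 11, -15), (-15, 19, 7), (7, 23, -9), (-9, 13, 17), (17, 21, -5), (-5, 19, 21), (21, 23, -3), (-3, 25, 13), (13, 27, -1), (-1, 27, 13), … (8 more)
cycles coincide ⇒ equivalent

yes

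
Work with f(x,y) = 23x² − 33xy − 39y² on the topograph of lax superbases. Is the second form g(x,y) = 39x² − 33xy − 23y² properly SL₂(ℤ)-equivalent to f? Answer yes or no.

D₁ = 4677, D₂ = 4677
river cycle of f (length 20): (-39, 33, 23), (23, 59, -13), (-13, 45, 51), (51, 57, -7), (-7, 55, 59), (59, 63, -3), (-3, 63, 59), (59, 55, -7), (-7, 57, 51), (51, 45, -13), … (10 more)
river cycle of g (length 20): (-23, 33, 39), (39, 45, -17), (-17, 57, 21), (21, 27, -47), (-47, 67, 1), (1, 67, -47), (-47, 27, 21), (21, 57, -17), (-17, 45, 39), (39, 33, -23), … (10 more)
cycles differ ⇒ inequivalent

no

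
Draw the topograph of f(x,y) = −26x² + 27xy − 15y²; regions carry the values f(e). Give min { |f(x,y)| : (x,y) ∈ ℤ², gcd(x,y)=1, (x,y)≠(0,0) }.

translate: b→25 (≡-27 mod 52), so (26,-27,15)→(26,25,14)
flip: (26,25,14)→(14,-25,26)
translate: b→3 (≡-25 mod 28), so (14,-25,26)→(14,3,15)
reduced (well bottom): (14,3,15) with a≤c, −a<b≤a
well minimum |f| = |-14| = 14 (negative-definite)

14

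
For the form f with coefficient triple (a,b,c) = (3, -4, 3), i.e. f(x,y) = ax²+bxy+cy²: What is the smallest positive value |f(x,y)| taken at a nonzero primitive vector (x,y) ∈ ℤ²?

translate: b→2 (≡-4 mod 6), so (3,-4,3)→(3,2,2)
flip: (3,2,2)→(2,-2,3)
translate: b→2 (≡-2 mod 4), so (2,-2,3)→(2,2,3)
reduced (well bottom): (2,2,3) with a≤c, −a<b≤a
well minimum = a = 2

2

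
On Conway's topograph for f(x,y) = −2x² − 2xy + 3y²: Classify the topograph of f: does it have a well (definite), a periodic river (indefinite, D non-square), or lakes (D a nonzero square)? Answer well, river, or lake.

D = b²−4ac = (-2)² − 4·(-2)·3 = 28
D > 0 non-square ⇒ indefinite ⇒ periodic river

river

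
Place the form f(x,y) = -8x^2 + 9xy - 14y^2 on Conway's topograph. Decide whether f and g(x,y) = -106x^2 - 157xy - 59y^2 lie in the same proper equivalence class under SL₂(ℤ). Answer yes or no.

D₁ = -367, D₂ = -367
f is negative-definite; reduce −f:
−f: translate: b→7 (≡-9 mod 16), so (8,-9,14)→(8,7,13)
−f: reduced (well bottom): (8,7,13) with a≤c, −a<b≤a
flip sign back: reduced form of f is (-8,-7,-13)
g is negative-definite; reduce −g:
−g: translate: b→-55 (≡157 mod 212), so (106,157,59)→(106,-55,8)
−g: flip: (106,-55,8)→(8,55,106)
−g: translate: b→7 (≡55 mod 16), so (8,55,106)→(8,7,13)
−g: reduced (well bottom): (8,7,13) with a≤c, −a<b≤a
flip sign back: reduced form of g is (-8,-7,-13)
reduced forms (-8, -7, -13) vs (-8, -7, -13) ⇒ equivalent

yes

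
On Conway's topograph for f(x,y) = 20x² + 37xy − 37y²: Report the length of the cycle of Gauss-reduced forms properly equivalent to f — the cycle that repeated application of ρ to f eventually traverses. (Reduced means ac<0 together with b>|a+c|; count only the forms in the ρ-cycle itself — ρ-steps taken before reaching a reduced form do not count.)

D = 4329, ⌊√D⌋ = 65
river: ρ → (-37,37,20)
river: ρ → (20,43,-31)
river: ρ → (-31,19,32)
river: ρ → (32,45,-18)
river: ρ → (-18,63,5)
river: ρ → (5,57,-54)
river: ρ → (-54,51,8)
river: ρ → (8,61,-19)
river: ρ → (-19,53,20)
river: ρ → (20,27,-45)
river: ρ → (-45,63,2)
river: ρ → (2,65,-13)
river: ρ → (-13,65,2)
river: ρ → (2,63,-45)
river: ρ → (-45,27,20)
river: ρ → (20,53,-19)
river: ρ → (-19,61,8)
river: ρ → (8,51,-54)
river: ρ → (-54,57,5)
river: ρ → (5,63,-18)
river: ρ → (-18,45,32)
river: ρ → (32,19,-31)
river: ρ → (-31,43,20)
river: ρ → (20,37,-37)
ρ-cycle length = 24 (tail of 0 descent steps not counted)

24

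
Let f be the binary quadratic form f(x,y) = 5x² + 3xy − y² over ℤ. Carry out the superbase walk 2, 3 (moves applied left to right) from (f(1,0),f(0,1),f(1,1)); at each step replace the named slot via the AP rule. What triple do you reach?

start (5,-1,7) = (f(1,0),f(0,1),f(1,1))
replace slot 2: 2·(5+7) − (-1) = 25 → (5,25,7)
replace slot 3: 2·(5+25) − 7 = 53 → (5,25,53)

5,25,53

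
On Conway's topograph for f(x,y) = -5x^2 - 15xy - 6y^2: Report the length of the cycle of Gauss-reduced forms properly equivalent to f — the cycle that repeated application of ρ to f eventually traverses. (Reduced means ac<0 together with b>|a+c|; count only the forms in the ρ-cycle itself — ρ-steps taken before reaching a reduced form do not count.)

D = 105, ⌊√D⌋ = 10
descent: ρ → (-6,3,4)  [lands on river]
river: ρ → (4,5,-5)
river: ρ → (-5,5,4)
river: ρ → (4,3,-6)
river: ρ → (-6,9,1)
river: ρ → (1,9,-6)
ρ-cycle length = 6 (tail of 1 descent step not counted)

6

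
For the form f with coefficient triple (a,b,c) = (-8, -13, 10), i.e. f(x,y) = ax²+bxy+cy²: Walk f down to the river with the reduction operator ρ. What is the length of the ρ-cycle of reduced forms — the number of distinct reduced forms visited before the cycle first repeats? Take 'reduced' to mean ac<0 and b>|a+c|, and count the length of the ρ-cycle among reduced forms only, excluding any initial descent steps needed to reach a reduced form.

D = 489, ⌊√D⌋ = 22
descent: ρ → (10,13,-8)  [lands on river]
river: ρ → (-8,19,4)
river: ρ → (4,21,-3)
river: ρ → (-3,21,4)
river: ρ → (4,19,-8)
river: ρ → (-8,13,10)
river: ρ → (10,7,-11)
river: ρ → (-11,15,6)
river: ρ → (6,21,-2)
river: ρ → (-2,19,16)
river: ρ → (16,13,-5)
river: ρ → (-5,17,10)
river: ρ → (10,3,-12)
river: ρ → (-12,21,1)
river: ρ → (1,21,-12)
river: ρ → (-12,3,10)
river: ρ → (10,17,-5)
river: ρ → (-5,13,16)
river: ρ → (16,19,-2)
river: ρ → (-2,21,6)
river: ρ → (6,15,-11)
river: ρ → (-11,7,10)
ρ-cycle length = 22 (tail of 1 descent step not counted)

22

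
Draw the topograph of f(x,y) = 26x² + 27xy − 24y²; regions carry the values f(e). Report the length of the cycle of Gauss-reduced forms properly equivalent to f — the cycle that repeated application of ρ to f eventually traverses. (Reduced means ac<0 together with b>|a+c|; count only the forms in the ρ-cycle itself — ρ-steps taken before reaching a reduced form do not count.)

D = 3225, ⌊√D⌋ = 56
river: ρ → (-24,21,29)
river: ρ → (29,37,-16)
river: ρ → (-16,27,39)
river: ρ → (39,51,-4)
river: ρ → (-4,53,26)
river: ρ → (26,51,-6)
river: ρ → (-6,45,50)
river: ρ → (50,55,-1)
river: ρ → (-1,55,50)
river: ρ → (50,45,-6)
river: ρ → (-6,51,26)
river: ρ → (26,53,-4)
river: ρ → (-4,51,39)
river: ρ → (39,27,-16)
river: ρ → (-16,37,29)
river: ρ → (29,21,-24)
river: ρ → (-24,27,26)
river: ρ → (26,25,-25)
river: ρ → (-25,25,26)
river: ρ → (26,27,-24)
ρ-cycle length = 20 (tail of 0 descent steps not counted)

20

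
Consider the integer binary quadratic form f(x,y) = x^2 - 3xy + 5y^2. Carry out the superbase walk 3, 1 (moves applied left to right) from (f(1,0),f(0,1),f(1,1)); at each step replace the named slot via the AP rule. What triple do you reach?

start (1,5,3) = (f(1,0),f(0,1),f(1,1))
replace slot 3: 2·(1+5) − 3 = 9 → (1,5,9)
replace slot 1: 2·(5+9) − 1 = 27 → (27,5,9)

27,5,9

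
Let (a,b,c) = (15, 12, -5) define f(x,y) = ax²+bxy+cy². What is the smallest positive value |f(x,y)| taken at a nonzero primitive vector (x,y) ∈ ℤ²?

river: ρ → (-5,18,6)
river: ρ → (6,18,-5)
river: ρ → (-5,12,15)
river: ρ → (15,18,-2)
river: ρ → (-2,18,15)
river: ρ → (15,12,-5)
closes: descent 0, river 6
min |a| on river = 2

2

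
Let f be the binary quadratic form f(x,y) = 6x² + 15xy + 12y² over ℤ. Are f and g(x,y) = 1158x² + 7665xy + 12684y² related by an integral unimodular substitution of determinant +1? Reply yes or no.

D₁ = -63, D₂ = -63
f: translate: b→3 (≡15 mod 12), so (6,15,12)→(6,3,3)
f: flip: (6,3,3)→(3,-3,6)
f: translate: b→3 (≡-3 mod 6), so (3,-3,6)→(3,3,6)
f: reduced (well bottom): (3,3,6) with a≤c, −a<b≤a
g: translate: b→717 (≡7665 mod 2316), so (1158,7665,12684)→(1158,717,111)
g: flip: (1158,717,111)→(111,-717,1158)
g: translate: b→-51 (≡-717 mod 222), so (111,-717,1158)→(111,-51,6)
g: flip: (111,-51,6)→(6,51,111)
g: translate: b→3 (≡51 mod 12), so (6,51,111)→(6,3,3)
g: flip: (6,3,3)→(3,-3,6)
g: translate: b→3 (≡-3 mod 6), so (3,-3,6)→(3,3,6)
g: reduced (well bottom): (3,3,6) with a≤c, −a<b≤a
reduced forms (3, 3, 6) vs (3, 3, 6) ⇒ equivalent

yes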